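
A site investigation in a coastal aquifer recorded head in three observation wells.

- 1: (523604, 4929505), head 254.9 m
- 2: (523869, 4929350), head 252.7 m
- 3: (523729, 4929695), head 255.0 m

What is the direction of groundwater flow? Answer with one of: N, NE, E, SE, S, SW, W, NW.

SE

Three-point gradient (reference 1): Δ to 2 = (265, -155, -2.2), Δ to 3 = (125, 190, +0.1).
∂h/∂x = -0.005773, ∂h/∂y = +0.004324 (det = 69725).
Flow = −∇h = (+0.005773 east, -0.004324 north), which points southeast.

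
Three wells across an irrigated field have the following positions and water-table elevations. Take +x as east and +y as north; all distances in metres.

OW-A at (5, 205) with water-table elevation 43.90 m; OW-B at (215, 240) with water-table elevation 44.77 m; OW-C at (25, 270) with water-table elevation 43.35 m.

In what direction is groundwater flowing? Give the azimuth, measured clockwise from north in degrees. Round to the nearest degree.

330°

Differences from OW-A: to OW-B (Δx, Δy, Δh) = (210, 35, +0.87); to OW-C = (20, 65, -0.55).
Solve a·Δx + b·Δy = Δh: det = 210·65 − 20·35 = 12950.
∂h/∂x = [(+0.87)·65 − (-0.55)·35] / 12950 = +0.005853
∂h/∂y = [210·(-0.55) − 20·(+0.87)] / 12950 = -0.01026
Flow direction (−∇h) has components (-0.005853 E, +0.01026 N).
Azimuth = atan2(E, N) = atan2(-0.005853, +0.01026) = 330.3° ≈ 330°.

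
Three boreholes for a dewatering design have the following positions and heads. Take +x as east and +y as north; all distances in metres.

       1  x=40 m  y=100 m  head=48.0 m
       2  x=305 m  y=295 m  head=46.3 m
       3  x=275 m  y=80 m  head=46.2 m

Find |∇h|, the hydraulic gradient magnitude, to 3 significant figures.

0.00768

With h = a·x + b·y + c and 1 as origin, the differences give:
  265·a + 195·b = -1.7
  235·a + (-20)·b = -1.8
Eliminate b (×(-20) and ×195, subtract): -51125·a = 385.00 → a = ∂h/∂x = -0.007531
Back-substitute: b = ∂h/∂y = +0.001516.
|∇h| = √(-0.007531² + 0.001516²) = 0.007682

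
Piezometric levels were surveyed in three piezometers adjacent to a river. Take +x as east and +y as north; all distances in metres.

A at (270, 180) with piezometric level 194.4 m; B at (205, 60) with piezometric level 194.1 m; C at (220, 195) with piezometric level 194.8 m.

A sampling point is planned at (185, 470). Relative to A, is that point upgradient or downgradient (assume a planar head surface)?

Differences from A: to B (Δx, Δy, Δh) = (-65, -120, -0.3); to C = (-50, 15, +0.4).
Determinant of the coordinate differences = (-65)·15 − (-50)·(-120) = -6975.
∂h/∂x = [(-0.3)·15 − (+0.4)·(-120)] / -6975 = -0.006237
∂h/∂y = [(-65)·(+0.4) − (-50)·(-0.3)] / -6975 = +0.005878
Head at (185, 470) = 194.4 + (-0.006237)·(-85) + (+0.005878)·(290) = 196.63 m.
That is higher than the 194.4 m at A, so the point is upgradient.

upgradient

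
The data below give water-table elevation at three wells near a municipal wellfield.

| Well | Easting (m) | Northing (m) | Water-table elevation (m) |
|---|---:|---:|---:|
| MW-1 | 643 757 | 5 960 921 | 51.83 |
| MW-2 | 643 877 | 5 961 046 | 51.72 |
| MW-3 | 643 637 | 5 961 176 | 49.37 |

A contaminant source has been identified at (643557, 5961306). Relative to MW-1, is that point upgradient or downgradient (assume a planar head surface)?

downgradient

Differences from MW-1: to MW-2 (Δx, Δy, Δh) = (120, 125, -0.11); to MW-3 = (-120, 255, -2.46).
Determinant of the coordinate differences = 120·255 − (-120)·125 = 45600.
∂h/∂x = [(-0.11)·255 − (-2.46)·125] / 45600 = +0.006128
∂h/∂y = [120·(-2.46) − (-120)·(-0.11)] / 45600 = -0.006763
Head at (643557, 5961306) = 51.83 + (+0.006128)·(-200) + (-0.006763)·(385) = 48.00 m.
That is lower than the 51.83 m at MW-1, so the point is downgradient.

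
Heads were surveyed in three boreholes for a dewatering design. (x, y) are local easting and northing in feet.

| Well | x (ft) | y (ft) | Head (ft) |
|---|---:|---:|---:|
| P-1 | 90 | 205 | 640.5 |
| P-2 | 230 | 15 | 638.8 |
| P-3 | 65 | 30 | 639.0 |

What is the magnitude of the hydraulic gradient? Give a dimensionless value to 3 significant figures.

Taking P-1 as reference: P-2−P-1 = (140, -190, -1.7); P-3−P-1 = (-25, -175, -1.5).
Solve a·Δx + b·Δy = Δh: det = 140·(-175) − (-25)·(-190) = -29250.
∂h/∂x = [(-1.7)·(-175) − (-1.5)·(-190)] / -29250 = -0.0004274
∂h/∂y = [140·(-1.5) − (-25)·(-1.7)] / -29250 = +0.008632
|∇h| = √(-0.0004274² + 0.008632²) = 0.008643

0.00864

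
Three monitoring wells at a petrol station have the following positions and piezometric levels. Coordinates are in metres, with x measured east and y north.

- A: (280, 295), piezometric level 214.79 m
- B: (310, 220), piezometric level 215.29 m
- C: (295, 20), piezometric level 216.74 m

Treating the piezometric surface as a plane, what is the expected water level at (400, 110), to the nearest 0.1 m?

Taking A as reference: B−A = (30, -75, +0.50); C−A = (15, -275, +1.95).
Solve a·Δx + b·Δy = Δh: det = 30·(-275) − 15·(-75) = -7125.
∂h/∂x = [(+0.50)·(-275) − (+1.95)·(-75)] / -7125 = -0.001228
∂h/∂y = [30·(+1.95) − 15·(+0.50)] / -7125 = -0.007158
h(400, 110) = 214.79 + (-0.001228)·(120) + (-0.007158)·(-185) = 214.79 -0.147 +1.324 = 215.967 m.

216.0 m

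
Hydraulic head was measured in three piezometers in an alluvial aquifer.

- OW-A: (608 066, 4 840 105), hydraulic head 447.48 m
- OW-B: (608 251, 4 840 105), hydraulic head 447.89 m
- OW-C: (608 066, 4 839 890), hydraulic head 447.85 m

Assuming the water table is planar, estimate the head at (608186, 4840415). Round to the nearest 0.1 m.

∂h/∂x = (447.89 − 447.48) / (608251 − 608066) = +0.002216
∂h/∂y = (447.85 − 447.48) / (4839890 − 4840105) = -0.001721
h(608186, 4840415) = 447.48 + (+0.002216)·(120) + (-0.001721)·(310) = 447.48 +0.266 -0.533 = 447.212 m.

447.2 m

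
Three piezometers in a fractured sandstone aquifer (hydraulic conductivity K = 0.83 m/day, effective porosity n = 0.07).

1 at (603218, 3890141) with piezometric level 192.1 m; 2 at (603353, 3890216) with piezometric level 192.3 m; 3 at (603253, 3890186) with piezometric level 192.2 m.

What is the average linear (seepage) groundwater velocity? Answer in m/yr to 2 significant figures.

Taking 1 as reference: 2−1 = (135, 75, +0.2); 3−1 = (35, 45, +0.1).
Solve a·Δx + b·Δy = Δh: det = 135·45 − 35·75 = 3450.
∂h/∂x = [(+0.2)·45 − (+0.1)·75] / 3450 = +0.0004348
∂h/∂y = [135·(+0.1) − 35·(+0.2)] / 3450 = +0.001884
|∇h| = √(0.0004348² + 0.001884²) = 0.001934
Seepage velocity v = K·i/n = 0.83 × 0.001934 / 0.07 = 0.02293 m/day = 8.375 m/yr.

8.4 m/yr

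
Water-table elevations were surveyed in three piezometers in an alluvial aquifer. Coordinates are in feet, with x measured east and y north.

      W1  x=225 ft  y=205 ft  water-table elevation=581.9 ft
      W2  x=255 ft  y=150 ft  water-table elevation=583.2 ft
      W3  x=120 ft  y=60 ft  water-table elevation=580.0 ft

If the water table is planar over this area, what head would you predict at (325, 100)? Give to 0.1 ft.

585.6 ft

Taking W1 as reference: W2−W1 = (30, -55, +1.3); W3−W1 = (-105, -145, -1.9).
Solve a·Δx + b·Δy = Δh: det = 30·(-145) − (-105)·(-55) = -10125.
∂h/∂x = [(+1.3)·(-145) − (-1.9)·(-55)] / -10125 = +0.02894
∂h/∂y = [30·(-1.9) − (-105)·(+1.3)] / -10125 = -0.007852
h(325, 100) = 581.9 + (+0.02894)·(100) + (-0.007852)·(-105) = 581.9 +2.894 +0.824 = 585.618 ft.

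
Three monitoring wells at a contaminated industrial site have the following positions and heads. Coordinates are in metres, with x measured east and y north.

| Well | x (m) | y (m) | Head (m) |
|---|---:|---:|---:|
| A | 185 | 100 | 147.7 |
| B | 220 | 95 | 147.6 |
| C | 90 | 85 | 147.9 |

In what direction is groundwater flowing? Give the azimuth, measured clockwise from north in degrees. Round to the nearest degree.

Differences from A: to B (Δx, Δy, Δh) = (35, -5, -0.1); to C = (-95, -15, +0.2).
Solve a·Δx + b·Δy = Δh: det = 35·(-15) − (-95)·(-5) = -1000.
∂h/∂x = [(-0.1)·(-15) − (+0.2)·(-5)] / -1000 = -0.002500
∂h/∂y = [35·(+0.2) − (-95)·(-0.1)] / -1000 = +0.002500
Flow direction (−∇h) has components (+0.002500 E, -0.002500 N).
Azimuth = atan2(E, N) = atan2(+0.002500, -0.002500) = 135.0° ≈ 135°.

135°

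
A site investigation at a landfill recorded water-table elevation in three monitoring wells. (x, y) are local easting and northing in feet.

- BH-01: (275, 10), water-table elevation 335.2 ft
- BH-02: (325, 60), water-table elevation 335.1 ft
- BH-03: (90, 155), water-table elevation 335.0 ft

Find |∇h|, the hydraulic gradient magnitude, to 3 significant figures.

With h = a·x + b·y + c and BH-01 as origin, the differences give:
  50·a + 50·b = -0.1
  (-185)·a + 145·b = -0.2
Eliminate b (×145 and ×50, subtract): 16500·a = -4.50 → a = ∂h/∂x = -0.0002727
Back-substitute: b = ∂h/∂y = -0.001727.
|∇h| = √(-0.0002727² + -0.001727²) = 0.001748

0.00175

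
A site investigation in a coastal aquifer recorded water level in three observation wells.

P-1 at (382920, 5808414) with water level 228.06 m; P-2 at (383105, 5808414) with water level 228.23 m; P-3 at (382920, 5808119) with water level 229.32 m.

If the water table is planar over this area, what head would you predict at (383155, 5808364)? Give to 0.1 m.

228.5 m

∂h/∂x = (228.23 − 228.06) / (383105 − 382920) = +0.0009189
∂h/∂y = (229.32 − 228.06) / (5808119 − 5808414) = -0.004271
h(383155, 5808364) = 228.06 + (+0.0009189)·(235) + (-0.004271)·(-50) = 228.06 +0.216 +0.214 = 228.490 m.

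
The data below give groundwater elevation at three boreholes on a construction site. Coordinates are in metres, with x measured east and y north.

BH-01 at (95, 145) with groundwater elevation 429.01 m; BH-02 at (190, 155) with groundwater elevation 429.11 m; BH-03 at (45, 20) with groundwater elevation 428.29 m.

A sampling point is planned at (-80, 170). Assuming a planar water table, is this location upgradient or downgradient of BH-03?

upgradient

Taking BH-01 as reference: BH-02−BH-01 = (95, 10, +0.10); BH-03−BH-01 = (-50, -125, -0.72).
Solve a·Δx + b·Δy = Δh: det = 95·(-125) − (-50)·10 = -11375.
∂h/∂x = [(+0.10)·(-125) − (-0.72)·10] / -11375 = +0.0004659
∂h/∂y = [95·(-0.72) − (-50)·(+0.10)] / -11375 = +0.005574
Head at (-80, 170) = 429.01 + (+0.0004659)·(-175) + (+0.005574)·(25) = 429.07 m.
That is higher than the 428.29 m at BH-03, so the point is upgradient.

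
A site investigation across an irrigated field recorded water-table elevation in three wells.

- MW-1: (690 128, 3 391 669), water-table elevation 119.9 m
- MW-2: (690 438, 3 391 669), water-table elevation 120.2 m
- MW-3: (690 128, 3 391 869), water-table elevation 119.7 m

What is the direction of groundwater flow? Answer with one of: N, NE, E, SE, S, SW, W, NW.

NW

∂h/∂x = (120.2 − 119.9) / (690438 − 690128) = +0.0009677
∂h/∂y = (119.7 − 119.9) / (3391869 − 3391669) = -0.001000
Flow = −∇h = (-0.0009677 east, +0.001000 north), which points northwest.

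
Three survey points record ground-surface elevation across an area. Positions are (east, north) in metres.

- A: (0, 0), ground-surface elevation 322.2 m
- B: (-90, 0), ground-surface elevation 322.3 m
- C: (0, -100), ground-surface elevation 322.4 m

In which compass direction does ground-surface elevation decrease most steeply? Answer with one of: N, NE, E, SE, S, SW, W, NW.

∂z/∂x = (322.3 − 322.2) / (-90 − 0) = -0.001111
∂z/∂y = (322.4 − 322.2) / (-100 − 0) = -0.002000
Steepest decrease is along −∇f = (+0.001111 E, +0.002000 N) → northeast.

NE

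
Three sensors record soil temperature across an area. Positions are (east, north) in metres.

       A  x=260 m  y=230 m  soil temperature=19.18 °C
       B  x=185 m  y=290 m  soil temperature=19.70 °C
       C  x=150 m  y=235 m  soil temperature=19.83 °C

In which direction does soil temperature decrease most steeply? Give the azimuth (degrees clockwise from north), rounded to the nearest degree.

With T = a·x + b·y + c and A as origin, the differences give:
  (-75)·a + 60·b = +0.52
  (-110)·a + 5·b = +0.65
Eliminate b (×5 and ×60, subtract): 6225·a = -36.400 → a = ∂T/∂x = -0.005847
Back-substitute: b = ∂T/∂y = +0.001357.
Steepest decrease is along −∇f: components (+0.005847 E, -0.001357 N).
Azimuth = atan2(+0.005847, -0.001357) = 103.1° ≈ 103°.

103°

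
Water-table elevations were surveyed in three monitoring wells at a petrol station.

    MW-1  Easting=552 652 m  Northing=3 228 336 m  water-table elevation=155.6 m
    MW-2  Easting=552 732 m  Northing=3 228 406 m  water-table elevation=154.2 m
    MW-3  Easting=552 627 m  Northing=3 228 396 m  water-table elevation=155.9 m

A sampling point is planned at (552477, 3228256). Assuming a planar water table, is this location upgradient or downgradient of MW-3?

upgradient

Differences from MW-1: to MW-2 (Δx, Δy, Δh) = (80, 70, -1.4); to MW-3 = (-25, 60, +0.3).
Determinant of the coordinate differences = 80·60 − (-25)·70 = 6550.
∂h/∂x = [(-1.4)·60 − (+0.3)·70] / 6550 = -0.01603
∂h/∂y = [80·(+0.3) − (-25)·(-1.4)] / 6550 = -0.001679
Head at (552477, 3228256) = 155.6 + (-0.01603)·(-175) + (-0.001679)·(-80) = 158.54 m.
That is higher than the 155.9 m at MW-3, so the point is upgradient.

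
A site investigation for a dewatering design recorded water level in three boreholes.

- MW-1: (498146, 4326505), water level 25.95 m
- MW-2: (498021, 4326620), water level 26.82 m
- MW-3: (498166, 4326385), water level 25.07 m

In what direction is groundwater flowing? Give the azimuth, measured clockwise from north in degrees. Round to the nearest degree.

With h = a·x + b·y + c and MW-1 as origin, the differences give:
  (-125)·a + 115·b = +0.87
  20·a + (-120)·b = -0.88
Eliminate b (×(-120) and ×115, subtract): 12700·a = -3.200 → a = ∂h/∂x = -0.0002520
Back-substitute: b = ∂h/∂y = +0.007291.
Flow direction (−∇h) has components (+0.0002520 E, -0.007291 N).
Azimuth = atan2(E, N) = atan2(+0.0002520, -0.007291) = 178.0° ≈ 178°.

178°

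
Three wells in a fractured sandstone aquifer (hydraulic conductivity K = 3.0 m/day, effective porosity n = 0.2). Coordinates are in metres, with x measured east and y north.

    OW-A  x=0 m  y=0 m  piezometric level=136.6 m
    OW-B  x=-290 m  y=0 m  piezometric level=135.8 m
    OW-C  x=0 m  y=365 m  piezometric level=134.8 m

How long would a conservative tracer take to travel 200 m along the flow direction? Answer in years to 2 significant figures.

∂h/∂x = (135.8 − 136.6) / (-290 − 0) = +0.002759
∂h/∂y = (134.8 − 136.6) / (365 − 0) = -0.004932
|∇h| = √(0.002759² + -0.004932²) = 0.005651
Seepage velocity v = K·i/n = 3.0 × 0.005651 / 0.2 = 0.08476 m/day.
t = 200 / 0.08476 = 2360 days = 6.46 years.

6.5 years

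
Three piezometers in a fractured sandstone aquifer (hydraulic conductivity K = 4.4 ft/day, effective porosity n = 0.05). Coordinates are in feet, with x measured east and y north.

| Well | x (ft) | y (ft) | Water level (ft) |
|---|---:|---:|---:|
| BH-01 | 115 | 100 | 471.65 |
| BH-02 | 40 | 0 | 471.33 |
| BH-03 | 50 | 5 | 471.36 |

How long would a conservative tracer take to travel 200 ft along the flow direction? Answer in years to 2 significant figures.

With h = a·x + b·y + c and BH-01 as origin, the differences give:
  (-75)·a + (-100)·b = -0.32
  (-65)·a + (-95)·b = -0.29
Eliminate b (×(-95) and ×(-100), subtract): 625·a = 1.400 → a = ∂h/∂x = +0.002240
Back-substitute: b = ∂h/∂y = +0.001520.
|∇h| = √(0.002240² + 0.001520²) = 0.002707
Seepage velocity v = K·i/n = 4.4 × 0.002707 / 0.05 = 0.2382 ft/day.
t = 200 / 0.2382 = 839.6 days = 2.3 years.

2.3 years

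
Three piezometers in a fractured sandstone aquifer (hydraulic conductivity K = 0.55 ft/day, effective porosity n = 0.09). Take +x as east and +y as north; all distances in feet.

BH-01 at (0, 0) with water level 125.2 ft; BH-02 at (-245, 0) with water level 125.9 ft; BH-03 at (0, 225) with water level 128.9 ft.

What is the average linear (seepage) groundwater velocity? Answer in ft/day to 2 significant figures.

∂h/∂x = (125.9 − 125.2) / (-245 − 0) = -0.002857
∂h/∂y = (128.9 − 125.2) / (225 − 0) = +0.01644
|∇h| = √(-0.002857² + 0.01644²) = 0.01669
Seepage velocity v = K·i/n = 0.55 × 0.01669 / 0.09 = 0.102 ft/day.

0.10 ft/day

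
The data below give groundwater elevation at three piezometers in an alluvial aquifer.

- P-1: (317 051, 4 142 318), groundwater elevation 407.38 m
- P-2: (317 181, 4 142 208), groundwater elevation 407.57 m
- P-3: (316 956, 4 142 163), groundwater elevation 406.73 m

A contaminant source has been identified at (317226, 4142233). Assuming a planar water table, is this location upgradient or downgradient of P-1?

With h = a·x + b·y + c and P-1 as origin, the differences give:
  130·a + (-110)·b = +0.19
  (-95)·a + (-155)·b = -0.65
Eliminate b (×(-155) and ×(-110), subtract): -30600·a = -100.950 → a = ∂h/∂x = +0.003299
Back-substitute: b = ∂h/∂y = +0.002172.
Head at (317226, 4142233) = 407.38 + (+0.003299)·(175) + (+0.002172)·(-85) = 407.77 m.
That is higher than the 407.38 m at P-1, so the point is upgradient.

upgradient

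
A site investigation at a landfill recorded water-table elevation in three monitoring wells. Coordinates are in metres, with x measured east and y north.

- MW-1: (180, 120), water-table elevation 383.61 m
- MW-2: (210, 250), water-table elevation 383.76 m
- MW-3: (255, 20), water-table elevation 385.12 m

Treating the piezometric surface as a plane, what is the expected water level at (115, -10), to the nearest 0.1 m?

382.9 m

Differences from MW-1: to MW-2 (Δx, Δy, Δh) = (30, 130, +0.15); to MW-3 = (75, -100, +1.51).
Solve a·Δx + b·Δy = Δh: det = 30·(-100) − 75·130 = -12750.
∂h/∂x = [(+0.15)·(-100) − (+1.51)·130] / -12750 = +0.01657
∂h/∂y = [30·(+1.51) − 75·(+0.15)] / -12750 = -0.002671
h(115, -10) = 383.61 + (+0.01657)·(-65) + (-0.002671)·(-130) = 383.61 -1.077 +0.347 = 382.880 m.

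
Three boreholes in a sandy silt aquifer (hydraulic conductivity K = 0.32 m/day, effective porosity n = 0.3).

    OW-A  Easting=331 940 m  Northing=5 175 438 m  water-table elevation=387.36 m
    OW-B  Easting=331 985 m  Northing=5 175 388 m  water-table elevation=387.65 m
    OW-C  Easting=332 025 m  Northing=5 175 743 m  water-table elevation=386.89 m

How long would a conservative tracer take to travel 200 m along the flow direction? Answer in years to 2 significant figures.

Taking OW-A as reference: OW-B−OW-A = (45, -50, +0.29); OW-C−OW-A = (85, 305, -0.47).
Determinant of the coordinate differences = 45·305 − 85·(-50) = 17975.
∂h/∂x = [(+0.29)·305 − (-0.47)·(-50)] / 17975 = +0.003613
∂h/∂y = [45·(-0.47) − 85·(+0.29)] / 17975 = -0.002548
|∇h| = √(0.003613² + -0.002548²) = 0.004421
Seepage velocity v = K·i/n = 0.32 × 0.004421 / 0.3 = 0.004716 m/day.
t = 200 / 0.004716 = 4.241e+04 days = 116 years.

120 years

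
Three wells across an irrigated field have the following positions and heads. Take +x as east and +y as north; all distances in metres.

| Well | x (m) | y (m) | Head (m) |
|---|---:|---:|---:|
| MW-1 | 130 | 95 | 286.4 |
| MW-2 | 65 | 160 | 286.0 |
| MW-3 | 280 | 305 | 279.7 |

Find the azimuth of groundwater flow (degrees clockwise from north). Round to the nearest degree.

Taking MW-1 as reference: MW-2−MW-1 = (-65, 65, -0.4); MW-3−MW-1 = (150, 210, -6.7).
Solve a·Δx + b·Δy = Δh: det = (-65)·210 − 150·65 = -23400.
∂h/∂x = [(-0.4)·210 − (-6.7)·65] / -23400 = -0.01502
∂h/∂y = [(-65)·(-6.7) − 150·(-0.4)] / -23400 = -0.02118
Flow direction (−∇h) has components (+0.01502 E, +0.02118 N).
Azimuth = atan2(E, N) = atan2(+0.01502, +0.02118) = 35.4° ≈ 035°.

035°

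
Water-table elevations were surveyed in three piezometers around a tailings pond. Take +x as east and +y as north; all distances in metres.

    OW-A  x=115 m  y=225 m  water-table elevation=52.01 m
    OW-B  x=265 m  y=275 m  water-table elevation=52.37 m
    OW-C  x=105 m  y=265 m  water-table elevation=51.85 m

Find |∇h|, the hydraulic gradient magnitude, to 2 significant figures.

Taking OW-A as reference: OW-B−OW-A = (150, 50, +0.36); OW-C−OW-A = (-10, 40, -0.16).
Determinant of the coordinate differences = 150·40 − (-10)·50 = 6500.
∂h/∂x = [(+0.36)·40 − (-0.16)·50] / 6500 = +0.003446
∂h/∂y = [150·(-0.16) − (-10)·(+0.36)] / 6500 = -0.003138
|∇h| = √(0.003446² + -0.003138²) = 0.004661

0.0047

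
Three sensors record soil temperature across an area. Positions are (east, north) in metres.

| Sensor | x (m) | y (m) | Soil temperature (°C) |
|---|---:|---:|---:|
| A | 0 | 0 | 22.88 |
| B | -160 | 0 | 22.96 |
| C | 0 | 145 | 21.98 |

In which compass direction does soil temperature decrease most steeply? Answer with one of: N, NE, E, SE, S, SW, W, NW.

N

∂T/∂x = (22.96 − 22.88) / (-160 − 0) = -0.0005000
∂T/∂y = (21.98 − 22.88) / (145 − 0) = -0.006207
Steepest decrease is along −∇f = (+0.0005000 E, +0.006207 N) → north.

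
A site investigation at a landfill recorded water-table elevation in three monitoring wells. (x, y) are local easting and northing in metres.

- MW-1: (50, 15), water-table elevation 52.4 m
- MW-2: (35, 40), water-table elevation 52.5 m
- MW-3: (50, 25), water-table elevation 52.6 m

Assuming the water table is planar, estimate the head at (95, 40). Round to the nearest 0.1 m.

Differences from MW-1: to MW-2 (Δx, Δy, Δh) = (-15, 25, +0.1); to MW-3 = (0, 10, +0.2).
Solve a·Δx + b·Δy = Δh: det = (-15)·10 − 0·25 = -150.
∂h/∂x = [(+0.1)·10 − (+0.2)·25] / -150 = +0.02667
∂h/∂y = [(-15)·(+0.2) − 0·(+0.1)] / -150 = +0.02000
h(95, 40) = 52.4 + (+0.02667)·(45) + (+0.02000)·(25) = 52.4 +1.200 +0.500 = 54.100 m.

54.1 m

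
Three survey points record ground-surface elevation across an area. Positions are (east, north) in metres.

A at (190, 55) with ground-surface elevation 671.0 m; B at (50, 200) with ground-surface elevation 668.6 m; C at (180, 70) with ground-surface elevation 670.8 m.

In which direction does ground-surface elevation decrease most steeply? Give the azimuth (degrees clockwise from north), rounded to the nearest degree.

Taking A as reference: B−A = (-140, 145, -2.4); C−A = (-10, 15, -0.2).
Solve a·Δx + b·Δy = Δz: det = (-140)·15 − (-10)·145 = -650.
∂z/∂x = [(-2.4)·15 − (-0.2)·145] / -650 = +0.01077
∂z/∂y = [(-140)·(-0.2) − (-10)·(-2.4)] / -650 = -0.006154
Steepest decrease is along −∇f: components (-0.01077 E, +0.006154 N).
Azimuth = atan2(-0.01077, +0.006154) = 299.7° ≈ 300°.

300°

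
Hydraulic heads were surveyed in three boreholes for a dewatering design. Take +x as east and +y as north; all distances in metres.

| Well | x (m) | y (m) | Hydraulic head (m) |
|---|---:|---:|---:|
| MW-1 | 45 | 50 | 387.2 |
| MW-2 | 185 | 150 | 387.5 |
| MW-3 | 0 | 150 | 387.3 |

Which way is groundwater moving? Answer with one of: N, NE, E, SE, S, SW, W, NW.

SW

With h = a·x + b·y + c and MW-1 as origin, the differences give:
  140·a + 100·b = +0.3
  (-45)·a + 100·b = +0.1
Eliminate b (×100 and ×100, subtract): 18500·a = 20.00 → a = ∂h/∂x = +0.001081
Back-substitute: b = ∂h/∂y = +0.001486.
Flow = −∇h = (-0.001081 east, -0.001486 north), which points southwest.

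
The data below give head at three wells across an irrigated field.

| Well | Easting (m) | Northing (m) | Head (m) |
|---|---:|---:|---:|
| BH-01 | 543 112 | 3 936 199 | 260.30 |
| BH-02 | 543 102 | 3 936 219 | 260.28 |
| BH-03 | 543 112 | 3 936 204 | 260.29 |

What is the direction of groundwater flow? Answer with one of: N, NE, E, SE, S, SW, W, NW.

Differences from BH-01: to BH-02 (Δx, Δy, Δh) = (-10, 20, -0.02); to BH-03 = (0, 5, -0.01).
Solve a·Δx + b·Δy = Δh: det = (-10)·5 − 0·20 = -50.
∂h/∂x = [(-0.02)·5 − (-0.01)·20] / -50 = -0.002000
∂h/∂y = [(-10)·(-0.01) − 0·(-0.02)] / -50 = -0.002000
Flow = −∇h = (+0.002000 east, +0.002000 north), which points northeast.

NE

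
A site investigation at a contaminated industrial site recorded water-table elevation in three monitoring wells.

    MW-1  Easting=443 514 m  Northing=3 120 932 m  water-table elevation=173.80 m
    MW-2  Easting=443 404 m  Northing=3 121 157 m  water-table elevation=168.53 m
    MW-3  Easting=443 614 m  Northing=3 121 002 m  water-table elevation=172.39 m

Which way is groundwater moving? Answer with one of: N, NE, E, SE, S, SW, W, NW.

With h = a·x + b·y + c and MW-1 as origin, the differences give:
  (-110)·a + 225·b = -5.27
  100·a + 70·b = -1.41
Eliminate b (×70 and ×225, subtract): -30200·a = -51.650 → a = ∂h/∂x = +0.001710
Back-substitute: b = ∂h/∂y = -0.02259.
Flow = −∇h = (-0.001710 east, +0.02259 north), which points north.

N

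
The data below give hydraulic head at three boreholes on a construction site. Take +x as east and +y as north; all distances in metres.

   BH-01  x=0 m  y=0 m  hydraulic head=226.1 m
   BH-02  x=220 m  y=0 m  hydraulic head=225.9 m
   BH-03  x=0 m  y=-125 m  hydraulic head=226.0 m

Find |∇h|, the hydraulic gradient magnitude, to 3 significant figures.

0.00121

∂h/∂x = (225.9 − 226.1) / (220 − 0) = -0.0009091
∂h/∂y = (226.0 − 226.1) / (-125 − 0) = +0.0008000
|∇h| = √(-0.0009091² + 0.0008000²) = 0.001211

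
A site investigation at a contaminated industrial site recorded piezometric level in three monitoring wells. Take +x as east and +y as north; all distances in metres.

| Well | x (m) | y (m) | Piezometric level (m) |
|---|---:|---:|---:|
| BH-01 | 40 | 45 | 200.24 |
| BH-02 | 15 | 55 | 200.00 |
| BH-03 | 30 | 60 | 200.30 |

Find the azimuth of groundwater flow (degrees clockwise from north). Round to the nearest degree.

Taking BH-01 as reference: BH-02−BH-01 = (-25, 10, -0.24); BH-03−BH-01 = (-10, 15, +0.06).
Determinant of the coordinate differences = (-25)·15 − (-10)·10 = -275.
∂h/∂x = [(-0.24)·15 − (+0.06)·10] / -275 = +0.01527
∂h/∂y = [(-25)·(+0.06) − (-10)·(-0.24)] / -275 = +0.01418
Flow direction (−∇h) has components (-0.01527 E, -0.01418 N).
Azimuth = atan2(E, N) = atan2(-0.01527, -0.01418) = 227.1° ≈ 227°.

227°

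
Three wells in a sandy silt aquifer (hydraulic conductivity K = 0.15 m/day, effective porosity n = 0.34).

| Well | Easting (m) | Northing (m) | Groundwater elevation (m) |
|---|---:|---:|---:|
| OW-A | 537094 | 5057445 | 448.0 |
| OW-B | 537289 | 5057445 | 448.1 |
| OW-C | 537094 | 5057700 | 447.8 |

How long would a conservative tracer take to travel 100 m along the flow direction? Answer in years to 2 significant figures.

∂h/∂x = (448.1 − 448.0) / (537289 − 537094) = +0.0005128
∂h/∂y = (447.8 − 448.0) / (5057700 − 5057445) = -0.0007843
|∇h| = √(0.0005128² + -0.0007843²) = 0.0009371
Seepage velocity v = K·i/n = 0.15 × 0.0009371 / 0.34 = 0.0004134 m/day.
t = 100 / 0.0004134 = 2.419e+05 days = 662 years.

660 years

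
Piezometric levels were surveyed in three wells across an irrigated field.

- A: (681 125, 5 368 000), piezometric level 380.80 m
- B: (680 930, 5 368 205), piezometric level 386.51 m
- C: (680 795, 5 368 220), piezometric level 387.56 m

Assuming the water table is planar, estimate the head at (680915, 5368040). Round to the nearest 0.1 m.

Three-point gradient (reference A): Δ to B = (-195, 205, +5.71), Δ to C = (-330, 220, +6.76).
∂h/∂x = -0.005236, ∂h/∂y = +0.02287 (det = 24750).
h(680915, 5368040) = 380.80 + (-0.005236)·(-210) + (+0.02287)·(40) = 380.80 +1.100 +0.915 = 382.815 m.

382.8 m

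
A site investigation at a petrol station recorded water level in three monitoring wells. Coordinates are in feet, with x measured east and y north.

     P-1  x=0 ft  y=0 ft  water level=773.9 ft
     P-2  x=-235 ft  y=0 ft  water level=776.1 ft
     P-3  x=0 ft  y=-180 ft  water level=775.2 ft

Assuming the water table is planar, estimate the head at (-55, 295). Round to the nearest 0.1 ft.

772.3 ft

∂h/∂x = (776.1 − 773.9) / (-235 − 0) = -0.009362
∂h/∂y = (775.2 − 773.9) / (-180 − 0) = -0.007222
h(-55, 295) = 773.9 + (-0.009362)·(-55) + (-0.007222)·(295) = 773.9 +0.515 -2.131 = 772.284 ft.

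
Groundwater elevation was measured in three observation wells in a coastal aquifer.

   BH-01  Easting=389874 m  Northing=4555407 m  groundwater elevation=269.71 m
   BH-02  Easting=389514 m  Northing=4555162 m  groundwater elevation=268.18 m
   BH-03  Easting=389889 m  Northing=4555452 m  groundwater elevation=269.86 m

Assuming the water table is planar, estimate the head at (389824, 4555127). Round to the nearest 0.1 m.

268.9 m

Taking BH-01 as reference: BH-02−BH-01 = (-360, -245, -1.53); BH-03−BH-01 = (15, 45, +0.15).
Solve a·Δx + b·Δy = Δh: det = (-360)·45 − 15·(-245) = -12525.
∂h/∂x = [(-1.53)·45 − (+0.15)·(-245)] / -12525 = +0.002563
∂h/∂y = [(-360)·(+0.15) − 15·(-1.53)] / -12525 = +0.002479
h(389824, 4555127) = 269.71 + (+0.002563)·(-50) + (+0.002479)·(-280) = 269.71 -0.128 -0.694 = 268.888 m.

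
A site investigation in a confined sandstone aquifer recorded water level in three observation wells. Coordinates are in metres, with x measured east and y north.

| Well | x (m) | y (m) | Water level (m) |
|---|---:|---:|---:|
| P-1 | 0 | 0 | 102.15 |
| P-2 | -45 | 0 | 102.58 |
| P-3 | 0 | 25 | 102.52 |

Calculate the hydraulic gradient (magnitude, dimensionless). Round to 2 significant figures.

∂h/∂x = (102.58 − 102.15) / (-45 − 0) = -0.009556
∂h/∂y = (102.52 − 102.15) / (25 − 0) = +0.01480
|∇h| = √(-0.009556² + 0.01480²) = 0.01762

0.018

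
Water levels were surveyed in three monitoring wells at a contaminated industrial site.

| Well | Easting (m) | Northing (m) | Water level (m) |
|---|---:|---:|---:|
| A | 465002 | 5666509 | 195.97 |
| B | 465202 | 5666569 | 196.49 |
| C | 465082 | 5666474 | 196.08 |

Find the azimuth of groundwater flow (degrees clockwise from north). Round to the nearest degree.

232°

With h = a·x + b·y + c and A as origin, the differences give:
  200·a + 60·b = +0.52
  80·a + (-35)·b = +0.11
Eliminate b (×(-35) and ×60, subtract): -11800·a = -24.800 → a = ∂h/∂x = +0.002102
Back-substitute: b = ∂h/∂y = +0.001661.
Flow direction (−∇h) has components (-0.002102 E, -0.001661 N).
Azimuth = atan2(E, N) = atan2(-0.002102, -0.001661) = 231.7° ≈ 232°.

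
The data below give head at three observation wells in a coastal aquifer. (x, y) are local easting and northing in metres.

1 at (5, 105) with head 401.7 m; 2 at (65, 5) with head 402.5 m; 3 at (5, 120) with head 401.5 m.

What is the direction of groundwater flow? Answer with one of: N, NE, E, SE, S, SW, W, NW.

With h = a·x + b·y + c and 1 as origin, the differences give:
  60·a + (-100)·b = +0.8
  0·a + 15·b = -0.2
Eliminate b (×15 and ×(-100), subtract): 900·a = -8.00 → a = ∂h/∂x = -0.008889
Back-substitute: b = ∂h/∂y = -0.01333.
Flow = −∇h = (+0.008889 east, +0.01333 north), which points northeast.

NE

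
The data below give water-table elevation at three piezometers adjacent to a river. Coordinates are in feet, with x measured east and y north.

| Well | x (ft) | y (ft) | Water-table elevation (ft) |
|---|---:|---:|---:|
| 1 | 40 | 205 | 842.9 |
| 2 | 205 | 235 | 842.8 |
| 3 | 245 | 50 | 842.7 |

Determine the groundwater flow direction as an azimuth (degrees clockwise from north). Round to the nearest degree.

With h = a·x + b·y + c and 1 as origin, the differences give:
  165·a + 30·b = -0.1
  205·a + (-155)·b = -0.2
Eliminate b (×(-155) and ×30, subtract): -31725·a = 21.50 → a = ∂h/∂x = -0.0006777
Back-substitute: b = ∂h/∂y = +0.0003940.
Flow direction (−∇h) has components (+0.0006777 E, -0.0003940 N).
Azimuth = atan2(E, N) = atan2(+0.0006777, -0.0003940) = 120.2° ≈ 120°.

120°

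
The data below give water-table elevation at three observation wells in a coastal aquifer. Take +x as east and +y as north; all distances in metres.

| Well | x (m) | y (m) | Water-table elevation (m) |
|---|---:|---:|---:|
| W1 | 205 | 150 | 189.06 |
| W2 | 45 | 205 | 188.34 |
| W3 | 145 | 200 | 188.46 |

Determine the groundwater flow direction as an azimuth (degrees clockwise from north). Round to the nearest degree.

Differences from W1: to W2 (Δx, Δy, Δh) = (-160, 55, -0.72); to W3 = (-60, 50, -0.60).
Determinant of the coordinate differences = (-160)·50 − (-60)·55 = -4700.
∂h/∂x = [(-0.72)·50 − (-0.60)·55] / -4700 = +0.0006383
∂h/∂y = [(-160)·(-0.60) − (-60)·(-0.72)] / -4700 = -0.01123
Flow direction (−∇h) has components (-0.0006383 E, +0.01123 N).
Azimuth = atan2(E, N) = atan2(-0.0006383, +0.01123) = 356.7° ≈ 357°.

357°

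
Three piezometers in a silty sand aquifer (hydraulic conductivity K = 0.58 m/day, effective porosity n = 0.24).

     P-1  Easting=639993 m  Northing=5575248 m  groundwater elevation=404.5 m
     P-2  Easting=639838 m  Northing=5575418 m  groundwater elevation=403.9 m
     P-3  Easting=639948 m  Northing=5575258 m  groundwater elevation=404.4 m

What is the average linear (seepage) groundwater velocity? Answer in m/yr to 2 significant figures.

Differences from P-1: to P-2 (Δx, Δy, Δh) = (-155, 170, -0.6); to P-3 = (-45, 10, -0.1).
Solve a·Δx + b·Δy = Δh: det = (-155)·10 − (-45)·170 = 6100.
∂h/∂x = [(-0.6)·10 − (-0.1)·170] / 6100 = +0.001803
∂h/∂y = [(-155)·(-0.1) − (-45)·(-0.6)] / 6100 = -0.001885
|∇h| = √(0.001803² + -0.001885²) = 0.002608
Seepage velocity v = K·i/n = 0.58 × 0.002608 / 0.24 = 0.006303 m/day = 2.302 m/yr.

2.3 m/yr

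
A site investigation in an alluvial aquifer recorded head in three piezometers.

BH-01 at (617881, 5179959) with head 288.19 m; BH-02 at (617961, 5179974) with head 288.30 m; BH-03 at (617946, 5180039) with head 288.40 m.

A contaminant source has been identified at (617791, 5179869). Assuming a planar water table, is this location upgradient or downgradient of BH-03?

downgradient

With h = a·x + b·y + c and BH-01 as origin, the differences give:
  80·a + 15·b = +0.11
  65·a + 80·b = +0.21
Eliminate b (×80 and ×15, subtract): 5425·a = 5.650 → a = ∂h/∂x = +0.001041
Back-substitute: b = ∂h/∂y = +0.001779.
Head at (617791, 5179869) = 288.19 + (+0.001041)·(-90) + (+0.001779)·(-90) = 287.94 m.
That is lower than the 288.40 m at BH-03, so the point is downgradient.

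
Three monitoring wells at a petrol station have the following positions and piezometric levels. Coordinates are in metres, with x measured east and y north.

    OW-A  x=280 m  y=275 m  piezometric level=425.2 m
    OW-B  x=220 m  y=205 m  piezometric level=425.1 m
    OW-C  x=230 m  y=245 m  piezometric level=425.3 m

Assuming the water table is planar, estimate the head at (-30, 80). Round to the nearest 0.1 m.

425.8 m

Taking OW-A as reference: OW-B−OW-A = (-60, -70, -0.1); OW-C−OW-A = (-50, -30, +0.1).
Solve a·Δx + b·Δy = Δh: det = (-60)·(-30) − (-50)·(-70) = -1700.
∂h/∂x = [(-0.1)·(-30) − (+0.1)·(-70)] / -1700 = -0.005882
∂h/∂y = [(-60)·(+0.1) − (-50)·(-0.1)] / -1700 = +0.006471
h(-30, 80) = 425.2 + (-0.005882)·(-310) + (+0.006471)·(-195) = 425.2 +1.824 -1.262 = 425.762 m.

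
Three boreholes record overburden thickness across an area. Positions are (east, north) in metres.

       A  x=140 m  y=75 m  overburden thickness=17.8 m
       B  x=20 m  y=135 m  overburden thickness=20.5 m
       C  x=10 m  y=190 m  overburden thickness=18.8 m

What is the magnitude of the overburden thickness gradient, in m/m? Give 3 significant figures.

0.0568 m/m

Taking A as reference: B−A = (-120, 60, +2.7); C−A = (-130, 115, +1.0).
Solve a·Δx + b·Δy = Δd: det = (-120)·115 − (-130)·60 = -6000.
∂d/∂x = [(+2.7)·115 − (+1.0)·60] / -6000 = -0.04175
∂d/∂y = [(-120)·(+1.0) − (-130)·(+2.7)] / -6000 = -0.03850
|∇f| = √(-0.04175² + -0.03850²) = 0.05679 m/m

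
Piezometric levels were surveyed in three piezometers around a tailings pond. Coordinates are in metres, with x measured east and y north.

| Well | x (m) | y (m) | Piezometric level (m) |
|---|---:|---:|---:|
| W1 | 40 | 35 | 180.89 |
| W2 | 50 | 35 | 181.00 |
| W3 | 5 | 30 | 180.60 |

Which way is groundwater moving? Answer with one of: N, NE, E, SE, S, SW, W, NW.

NW

Differences from W1: to W2 (Δx, Δy, Δh) = (10, 0, +0.11); to W3 = (-35, -5, -0.29).
Solve a·Δx + b·Δy = Δh: det = 10·(-5) − (-35)·0 = -50.
∂h/∂x = [(+0.11)·(-5) − (-0.29)·0] / -50 = +0.01100
∂h/∂y = [10·(-0.29) − (-35)·(+0.11)] / -50 = -0.01900
Flow = −∇h = (-0.01100 east, +0.01900 north), which points northwest.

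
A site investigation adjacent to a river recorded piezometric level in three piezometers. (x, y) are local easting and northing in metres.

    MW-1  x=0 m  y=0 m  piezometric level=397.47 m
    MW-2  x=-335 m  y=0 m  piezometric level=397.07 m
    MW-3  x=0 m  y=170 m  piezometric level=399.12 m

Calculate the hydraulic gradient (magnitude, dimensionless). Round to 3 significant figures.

∂h/∂x = (397.07 − 397.47) / (-335 − 0) = +0.001194
∂h/∂y = (399.12 − 397.47) / (170 − 0) = +0.009706
|∇h| = √(0.001194² + 0.009706²) = 0.009779

0.00978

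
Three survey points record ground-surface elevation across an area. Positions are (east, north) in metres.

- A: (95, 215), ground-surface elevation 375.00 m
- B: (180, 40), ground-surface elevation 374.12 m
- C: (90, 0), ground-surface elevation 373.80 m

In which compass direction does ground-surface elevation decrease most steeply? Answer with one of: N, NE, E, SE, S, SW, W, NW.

Three-point gradient (reference A): Δ to B = (85, -175, -0.88), Δ to C = (-5, -215, -1.20).
∂z/∂x = +0.001086, ∂z/∂y = +0.005556 (det = -19150).
Steepest decrease is along −∇f = (-0.001086 E, -0.005556 N) → south.

S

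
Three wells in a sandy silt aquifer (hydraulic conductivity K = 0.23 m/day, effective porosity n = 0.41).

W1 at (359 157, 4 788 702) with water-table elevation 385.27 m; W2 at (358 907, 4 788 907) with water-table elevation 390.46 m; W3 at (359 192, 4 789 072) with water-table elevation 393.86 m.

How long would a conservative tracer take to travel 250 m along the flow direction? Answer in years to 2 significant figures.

52 years

Three-point gradient (reference W1): Δ to W2 = (-250, 205, +5.19), Δ to W3 = (35, 370, +8.59).
∂h/∂x = -0.001599, ∂h/∂y = +0.02337 (det = -99675).
|∇h| = √(-0.001599² + 0.02337²) = 0.02342
Seepage velocity v = K·i/n = 0.23 × 0.02342 / 0.41 = 0.01314 m/day.
t = 250 / 0.01314 = 1.903e+04 days = 52.1 years.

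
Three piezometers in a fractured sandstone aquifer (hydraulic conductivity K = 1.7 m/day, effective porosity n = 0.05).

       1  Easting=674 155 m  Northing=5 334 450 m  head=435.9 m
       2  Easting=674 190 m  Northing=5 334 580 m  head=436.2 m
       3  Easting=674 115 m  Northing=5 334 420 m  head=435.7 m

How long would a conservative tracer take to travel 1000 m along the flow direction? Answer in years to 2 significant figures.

19 years

Taking 1 as reference: 2−1 = (35, 130, +0.3); 3−1 = (-40, -30, -0.2).
Determinant of the coordinate differences = 35·(-30) − (-40)·130 = 4150.
∂h/∂x = [(+0.3)·(-30) − (-0.2)·130] / 4150 = +0.004096
∂h/∂y = [35·(-0.2) − (-40)·(+0.3)] / 4150 = +0.001205
|∇h| = √(0.004096² + 0.001205²) = 0.00427
Seepage velocity v = K·i/n = 1.7 × 0.00427 / 0.05 = 0.1452 m/day.
t = 1000 / 0.1452 = 6887 days = 18.9 years.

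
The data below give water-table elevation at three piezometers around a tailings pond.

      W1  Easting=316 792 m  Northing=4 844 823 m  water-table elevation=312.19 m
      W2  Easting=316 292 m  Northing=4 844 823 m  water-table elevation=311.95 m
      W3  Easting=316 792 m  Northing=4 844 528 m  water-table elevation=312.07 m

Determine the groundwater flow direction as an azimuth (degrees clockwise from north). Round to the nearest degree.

230°

∂h/∂x = (311.95 − 312.19) / (316292 − 316792) = +0.0004800
∂h/∂y = (312.07 − 312.19) / (4844528 − 4844823) = +0.0004068
Flow direction (−∇h) has components (-0.0004800 E, -0.0004068 N).
Azimuth = atan2(E, N) = atan2(-0.0004800, -0.0004068) = 229.7° ≈ 230°.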